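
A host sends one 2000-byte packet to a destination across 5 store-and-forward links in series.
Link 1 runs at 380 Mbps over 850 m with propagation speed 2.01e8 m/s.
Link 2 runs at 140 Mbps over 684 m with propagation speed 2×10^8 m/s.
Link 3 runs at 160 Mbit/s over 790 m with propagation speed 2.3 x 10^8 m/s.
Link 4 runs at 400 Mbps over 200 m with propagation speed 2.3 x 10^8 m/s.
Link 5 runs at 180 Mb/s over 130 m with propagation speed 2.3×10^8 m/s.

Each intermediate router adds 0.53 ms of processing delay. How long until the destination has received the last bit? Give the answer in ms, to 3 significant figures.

L = 2000 × 8 = 16000 bits.
Transmission delays (L/R per hop): 0.0421053, 0.114286, 0.1, 0.04, 0.0888889 ms; sum = 0.38528 ms.
Propagation delays (d/s per hop): 0.00422886, 0.00342, 0.00343478, 0.000869565, 0.000565217 ms; sum = 0.0125184 ms.
Processing at 4 router(s): 4 × 0.53 ms = 2.12 ms.
End-to-end = 2.52 ms.

2.52 ms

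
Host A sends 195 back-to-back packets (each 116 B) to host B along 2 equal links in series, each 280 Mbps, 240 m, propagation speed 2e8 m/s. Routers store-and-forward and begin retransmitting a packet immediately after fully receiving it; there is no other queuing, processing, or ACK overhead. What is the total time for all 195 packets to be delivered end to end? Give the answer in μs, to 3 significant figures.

652 μs

Per-hop transmission t_tx = L/R = 928/280000000 = 3.31429 μs.
Per-hop propagation t_prop = 240/200000000 = 1.2 μs.
Pipeline fill: first packet needs 2·t_tx to clear all hops; remaining 194 packets each add one t_tx.
Total = (2+195-1)·t_tx + 2·t_prop = 196·3.31429 + 2·1.2 = 652 μs.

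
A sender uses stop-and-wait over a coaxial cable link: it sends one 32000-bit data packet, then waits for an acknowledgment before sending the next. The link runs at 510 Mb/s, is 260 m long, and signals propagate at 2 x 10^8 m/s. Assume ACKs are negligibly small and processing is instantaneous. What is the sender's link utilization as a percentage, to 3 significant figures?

t_tx = L/R = 32000/510000000 = 6.27451e-05 s.
t_prop = 260/200000000 = 1.3e-06 s; RTT = 2.6e-06 s.
Cycle = t_tx + RTT = 6.53451e-05 s.
Utilization = t_tx / cycle = 6.27451e-05/6.53451e-05 = 96.0 %.

96.0 %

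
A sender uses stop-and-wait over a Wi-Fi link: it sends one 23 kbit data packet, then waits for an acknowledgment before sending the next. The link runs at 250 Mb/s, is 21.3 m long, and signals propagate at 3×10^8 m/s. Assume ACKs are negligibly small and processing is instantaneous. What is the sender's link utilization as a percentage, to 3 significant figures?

t_tx = L/R = 23000/250000000 = 9.2e-05 s.
t_prop = 21.3/300000000 = 7.1e-08 s; RTT = 1.42e-07 s.
Cycle = t_tx + RTT = 9.2142e-05 s.
Utilization = t_tx / cycle = 9.2e-05/9.2142e-05 = 99.8 %.

99.8 %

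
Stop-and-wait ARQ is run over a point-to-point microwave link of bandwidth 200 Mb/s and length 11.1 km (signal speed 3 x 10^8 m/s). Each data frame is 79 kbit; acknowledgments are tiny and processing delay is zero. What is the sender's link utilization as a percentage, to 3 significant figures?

84.2 %

t_tx = L/R = 79000/200000000 = 0.000395 s.
t_prop = 11100/300000000 = 3.7e-05 s; RTT = 7.4e-05 s.
Cycle = t_tx + RTT = 0.000469 s.
Utilization = t_tx / cycle = 0.000395/0.000469 = 84.2 %.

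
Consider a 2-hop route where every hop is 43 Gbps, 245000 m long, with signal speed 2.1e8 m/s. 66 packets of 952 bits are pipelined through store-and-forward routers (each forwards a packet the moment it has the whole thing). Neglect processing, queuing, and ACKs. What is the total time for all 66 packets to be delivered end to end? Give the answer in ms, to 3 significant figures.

Per-hop transmission t_tx = L/R = 952/43000000000 = 2.21395e-05 ms.
Per-hop propagation t_prop = 245000/210000000 = 1.16667 ms.
Pipeline fill: first packet needs 2·t_tx to clear all hops; remaining 65 packets each add one t_tx.
Total = (2+66-1)·t_tx + 2·t_prop = 67·2.21395e-05 + 2·1.16667 = 2.33 ms.

2.33 ms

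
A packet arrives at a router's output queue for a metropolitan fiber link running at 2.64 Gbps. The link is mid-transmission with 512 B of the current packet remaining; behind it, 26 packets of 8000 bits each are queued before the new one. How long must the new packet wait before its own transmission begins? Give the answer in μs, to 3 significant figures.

80.3 μs

Each queued packet: L/R = 8000/2640000000 = 3.0303 μs.
26 queued → 78.7879 μs.
Plus remaining 4096 bits of current packet: 1.55152 μs.
Queuing delay = 80.3 μs.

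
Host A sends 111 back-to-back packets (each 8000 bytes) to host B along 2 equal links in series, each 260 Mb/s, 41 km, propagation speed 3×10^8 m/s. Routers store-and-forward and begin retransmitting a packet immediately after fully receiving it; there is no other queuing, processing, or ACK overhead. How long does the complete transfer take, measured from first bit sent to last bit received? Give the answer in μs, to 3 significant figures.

Per-hop transmission t_tx = L/R = 64000/260000000 = 246.154 μs.
Per-hop propagation t_prop = 41000/300000000 = 136.667 μs.
Pipeline fill: first packet needs 2·t_tx to clear all hops; remaining 110 packets each add one t_tx.
Total = (2+111-1)·t_tx + 2·t_prop = 112·246.154 + 2·136.667 = 27800 μs.

27800 μs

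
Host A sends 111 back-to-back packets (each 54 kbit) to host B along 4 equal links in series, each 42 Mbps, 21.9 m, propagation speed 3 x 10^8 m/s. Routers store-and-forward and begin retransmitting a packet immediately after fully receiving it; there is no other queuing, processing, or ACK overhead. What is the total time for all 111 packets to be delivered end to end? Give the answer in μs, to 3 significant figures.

Per-hop transmission t_tx = L/R = 54000/42000000 = 1285.71 μs.
Per-hop propagation t_prop = 21.9/300000000 = 0.073 μs.
Pipeline fill: first packet needs 4·t_tx to clear all hops; remaining 110 packets each add one t_tx.
Total = (4+111-1)·t_tx + 4·t_prop = 114·1285.71 + 4·0.073 = 147000 μs.

147000 μs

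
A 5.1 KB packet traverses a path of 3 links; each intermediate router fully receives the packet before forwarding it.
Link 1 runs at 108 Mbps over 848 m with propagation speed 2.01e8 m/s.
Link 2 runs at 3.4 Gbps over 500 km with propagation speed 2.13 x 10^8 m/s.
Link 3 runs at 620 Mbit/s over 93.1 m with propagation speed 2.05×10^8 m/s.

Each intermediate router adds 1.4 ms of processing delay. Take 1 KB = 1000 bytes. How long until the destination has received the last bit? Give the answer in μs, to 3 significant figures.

5610 μs

L = 40800 bits.
Transmission delays (L/R per hop): 377.778, 12, 65.8065 μs; sum = 455.584 μs.
Propagation delays (d/s per hop): 4.21891, 2347.42, 0.454146 μs; sum = 2352.09 μs.
Processing at 2 router(s): 2 × 1.4 ms = 2800 μs.
End-to-end = 5610 μs.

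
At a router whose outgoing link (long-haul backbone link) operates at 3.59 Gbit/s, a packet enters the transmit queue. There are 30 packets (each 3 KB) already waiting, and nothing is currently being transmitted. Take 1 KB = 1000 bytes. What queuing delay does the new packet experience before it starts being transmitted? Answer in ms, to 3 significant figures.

0.201 ms

Each queued packet: L/R = 24000/3590000000 = 0.00668524 ms.
30 queued → 0.200557 ms.
Queuing delay = 0.201 ms.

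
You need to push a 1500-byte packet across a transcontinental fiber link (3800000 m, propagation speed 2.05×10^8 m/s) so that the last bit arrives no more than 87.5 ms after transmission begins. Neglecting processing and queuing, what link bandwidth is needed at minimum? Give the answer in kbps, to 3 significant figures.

L = 12000 bits.
Propagation delay = 3800000 / 2.05e+08 = 18.5366 ms.
Transmission budget = 87.5 − 18.5366 = 68.9634 ms.
R ≥ L / t_tx = 12000 bits / 0.0689634 s = 174 kbps.

174 kbps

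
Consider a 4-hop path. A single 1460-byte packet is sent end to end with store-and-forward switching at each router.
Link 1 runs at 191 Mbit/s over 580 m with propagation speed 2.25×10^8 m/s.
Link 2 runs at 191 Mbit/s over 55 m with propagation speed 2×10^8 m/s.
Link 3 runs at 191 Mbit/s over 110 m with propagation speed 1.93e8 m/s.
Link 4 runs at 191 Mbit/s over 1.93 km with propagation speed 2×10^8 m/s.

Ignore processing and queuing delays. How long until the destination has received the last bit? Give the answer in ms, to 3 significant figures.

0.258 ms

L = 1460 × 8 = 11680 bits.
Transmission delay per hop = L/R = 11680/191000000 = 0.0611518 ms; 4 hops → 0.244607 ms.
Propagation delays (d/s per hop): 0.00257778, 0.000275, 0.000569948, 0.00965 ms; sum = 0.0130727 ms.
End-to-end = 0.258 ms.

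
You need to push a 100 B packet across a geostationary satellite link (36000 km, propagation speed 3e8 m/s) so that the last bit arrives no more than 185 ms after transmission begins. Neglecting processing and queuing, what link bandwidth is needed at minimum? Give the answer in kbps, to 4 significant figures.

12.31 kbps

L = 800 bits.
Propagation delay = 36000000 / 300000000 = 120 ms.
Transmission budget = 185 − 120 = 65 ms.
R ≥ L / t_tx = 800 bits / 0.065 s = 12.31 kbps.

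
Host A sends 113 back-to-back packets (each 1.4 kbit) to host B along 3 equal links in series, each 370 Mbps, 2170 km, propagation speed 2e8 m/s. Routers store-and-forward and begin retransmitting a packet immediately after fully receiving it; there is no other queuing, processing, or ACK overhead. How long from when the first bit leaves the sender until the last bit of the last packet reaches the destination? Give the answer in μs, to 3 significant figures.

Per-hop transmission t_tx = L/R = 1400/370000000 = 3.78378 μs.
Per-hop propagation t_prop = 2170000/200000000 = 10850 μs.
Pipeline fill: first packet needs 3·t_tx to clear all hops; remaining 112 packets each add one t_tx.
Total = (3+113-1)·t_tx + 3·t_prop = 115·3.78378 + 3·10850 = 33000 μs.

33000 μs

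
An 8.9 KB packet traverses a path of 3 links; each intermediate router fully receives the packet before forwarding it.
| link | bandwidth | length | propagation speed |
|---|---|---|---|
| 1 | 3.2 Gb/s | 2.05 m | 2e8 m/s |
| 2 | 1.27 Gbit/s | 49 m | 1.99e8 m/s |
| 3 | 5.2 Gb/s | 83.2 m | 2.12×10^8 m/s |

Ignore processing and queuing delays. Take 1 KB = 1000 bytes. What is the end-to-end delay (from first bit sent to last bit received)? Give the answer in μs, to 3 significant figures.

L = 71200 bits.
Transmission delays (L/R per hop): 22.25, 56.063, 13.6923 μs; sum = 92.0053 μs.
Propagation delays (d/s per hop): 0.01025, 0.246231, 0.392453 μs; sum = 0.648934 μs.
End-to-end = 92.7 μs.

92.7 μs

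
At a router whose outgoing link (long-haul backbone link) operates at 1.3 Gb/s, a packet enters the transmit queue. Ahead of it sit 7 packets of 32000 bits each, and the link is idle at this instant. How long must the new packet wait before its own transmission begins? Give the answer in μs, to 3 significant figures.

Each queued packet: L/R = 32000/1300000000 = 24.6154 μs.
7 queued → 172.308 μs.
Queuing delay = 172 μs.

172 μs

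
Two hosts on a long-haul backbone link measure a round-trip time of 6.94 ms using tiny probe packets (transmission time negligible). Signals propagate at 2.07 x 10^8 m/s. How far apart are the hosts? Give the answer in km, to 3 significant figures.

One-way propagation = RTT/2 = 3.47 ms.
d = s × t = 2.07e+08 × 0.00347 = 718 km.

718 km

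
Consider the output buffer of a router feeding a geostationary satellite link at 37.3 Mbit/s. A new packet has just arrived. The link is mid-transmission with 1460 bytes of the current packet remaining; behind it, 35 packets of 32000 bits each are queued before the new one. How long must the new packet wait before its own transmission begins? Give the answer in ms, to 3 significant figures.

Each queued packet: L/R = 32000/37300000 = 0.857909 ms.
35 queued → 30.0268 ms.
Plus remaining 11680 bits of current packet: 0.313137 ms.
Queuing delay = 30.3 ms.

30.3 ms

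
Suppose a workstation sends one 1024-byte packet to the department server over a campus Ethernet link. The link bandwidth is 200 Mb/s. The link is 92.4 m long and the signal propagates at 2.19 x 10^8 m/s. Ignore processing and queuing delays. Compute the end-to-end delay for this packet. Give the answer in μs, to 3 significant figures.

41.4 μs

L = 1024 × 8 = 8192 bits.
Transmission delay = L/R = 8192 / 200000000 = 40.96 μs.
Propagation delay = d/s = 92.4 m / 219000000 m/s = 0.421918 μs.
Total = 41.4 μs.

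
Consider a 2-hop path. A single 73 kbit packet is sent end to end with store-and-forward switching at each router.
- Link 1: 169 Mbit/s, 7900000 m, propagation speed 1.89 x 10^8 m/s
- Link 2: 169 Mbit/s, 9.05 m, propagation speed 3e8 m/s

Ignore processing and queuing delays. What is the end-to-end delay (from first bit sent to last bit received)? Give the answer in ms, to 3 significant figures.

42.7 ms

L = 73000 bits.
Transmission delay per hop = L/R = 73000/169000000 = 0.431953 ms; 2 hops → 0.863905 ms.
Propagation delays (d/s per hop): 41.7989, 3.01667e-05 ms; sum = 41.799 ms.
End-to-end = 42.7 ms.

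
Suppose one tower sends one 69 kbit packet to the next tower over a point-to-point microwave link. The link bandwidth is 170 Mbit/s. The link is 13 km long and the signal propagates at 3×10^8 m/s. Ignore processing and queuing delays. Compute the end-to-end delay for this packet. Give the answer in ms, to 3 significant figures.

L = 69000 bits.
Transmission delay = L/R = 69000 / 170000000 = 0.405882 ms.
Propagation delay = d/s = 13000 m / 300000000 m/s = 0.0433333 ms.
Total = 0.449 ms.

0.449 ms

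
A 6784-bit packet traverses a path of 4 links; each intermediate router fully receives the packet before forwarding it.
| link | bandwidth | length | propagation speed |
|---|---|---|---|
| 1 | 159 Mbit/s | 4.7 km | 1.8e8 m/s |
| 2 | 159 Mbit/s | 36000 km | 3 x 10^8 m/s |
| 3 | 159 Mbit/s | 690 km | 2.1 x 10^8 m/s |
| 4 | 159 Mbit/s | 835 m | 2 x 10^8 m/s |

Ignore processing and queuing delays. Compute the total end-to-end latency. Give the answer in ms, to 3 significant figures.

123 ms

Transmission delay per hop = L/R = 6784/159000000 = 0.0426667 ms; 4 hops → 0.170667 ms.
Propagation delays (d/s per hop): 0.0261111, 120, 3.28571, 0.004175 ms; sum = 123.316 ms.
End-to-end = 123 ms.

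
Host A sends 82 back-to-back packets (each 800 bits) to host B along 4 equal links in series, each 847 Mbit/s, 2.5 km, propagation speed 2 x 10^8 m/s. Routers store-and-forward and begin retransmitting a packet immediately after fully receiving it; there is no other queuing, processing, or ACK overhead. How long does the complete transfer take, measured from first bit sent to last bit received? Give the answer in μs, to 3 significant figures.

130 μs

Per-hop transmission t_tx = L/R = 800/847000000 = 0.94451 μs.
Per-hop propagation t_prop = 2500/200000000 = 12.5 μs.
Pipeline fill: first packet needs 4·t_tx to clear all hops; remaining 81 packets each add one t_tx.
Total = (4+82-1)·t_tx + 4·t_prop = 85·0.94451 + 4·12.5 = 130 μs.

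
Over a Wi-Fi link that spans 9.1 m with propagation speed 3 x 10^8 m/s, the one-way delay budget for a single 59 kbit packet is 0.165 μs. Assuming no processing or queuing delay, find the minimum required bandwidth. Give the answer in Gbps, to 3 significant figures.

438 Gbps

Propagation delay = 9.1 / 300000000 = 0.0303333 μs.
Transmission budget = 0.165 − 0.0303333 = 0.134667 μs.
R ≥ L / t_tx = 59000 bits / 1.34667e-07 s = 438 Gbps.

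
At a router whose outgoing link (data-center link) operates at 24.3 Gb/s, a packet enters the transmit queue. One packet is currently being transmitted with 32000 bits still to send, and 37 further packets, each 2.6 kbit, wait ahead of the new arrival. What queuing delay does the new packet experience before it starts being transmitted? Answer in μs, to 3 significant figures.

5.28 μs

Each queued packet: L/R = 2600/24300000000 = 0.106996 μs.
37 queued → 3.95885 μs.
Plus remaining 32000 bits of current packet: 1.31687 μs.
Queuing delay = 5.28 μs.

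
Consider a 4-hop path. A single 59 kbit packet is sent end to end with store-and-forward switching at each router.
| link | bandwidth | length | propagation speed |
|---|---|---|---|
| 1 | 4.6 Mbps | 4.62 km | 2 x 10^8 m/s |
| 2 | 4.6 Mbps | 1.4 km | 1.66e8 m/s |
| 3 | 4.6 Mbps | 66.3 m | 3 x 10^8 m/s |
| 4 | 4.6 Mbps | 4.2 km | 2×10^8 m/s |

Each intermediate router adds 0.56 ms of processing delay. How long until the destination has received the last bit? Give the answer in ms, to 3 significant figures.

L = 59000 bits.
Transmission delay per hop = L/R = 59000/4600000 = 12.8261 ms; 4 hops → 51.3043 ms.
Propagation delays (d/s per hop): 0.0231, 0.00843373, 0.000221, 0.021 ms; sum = 0.0527547 ms.
Processing at 3 router(s): 3 × 0.56 ms = 1.68 ms.
End-to-end = 53.0 ms.

53.0 ms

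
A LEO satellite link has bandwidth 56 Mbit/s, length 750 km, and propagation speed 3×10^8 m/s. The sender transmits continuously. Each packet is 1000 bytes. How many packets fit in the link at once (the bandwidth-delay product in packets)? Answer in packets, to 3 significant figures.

17.5 packets

Propagation delay = 750000 / 300000000 = 0.0025 s.
BDP = R × t_prop = 56000000 × 0.0025 = 140000 bits.
In packets of 8000 bits: 17.5 packets.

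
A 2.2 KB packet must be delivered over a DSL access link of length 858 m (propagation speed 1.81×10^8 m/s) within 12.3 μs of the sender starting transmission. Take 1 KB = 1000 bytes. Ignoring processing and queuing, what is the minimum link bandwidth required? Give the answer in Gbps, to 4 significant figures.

L = 17600 bits.
Propagation delay = 858 / 181000000 = 4.74033 μs.
Transmission budget = 12.3 − 4.74033 = 7.55967 μs.
R ≥ L / t_tx = 17600 bits / 7.55967e-06 s = 2.328 Gbps.

2.328 Gbps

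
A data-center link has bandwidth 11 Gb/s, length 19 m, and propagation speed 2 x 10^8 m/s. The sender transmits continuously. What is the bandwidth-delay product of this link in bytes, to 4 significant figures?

130.6 bytes

Propagation delay = 19 / 200000000 = 9.5e-08 s.
BDP = R × t_prop = 11000000000 × 9.5e-08 = 1045 bits.
In bytes: 1045/8 = 130.6 bytes.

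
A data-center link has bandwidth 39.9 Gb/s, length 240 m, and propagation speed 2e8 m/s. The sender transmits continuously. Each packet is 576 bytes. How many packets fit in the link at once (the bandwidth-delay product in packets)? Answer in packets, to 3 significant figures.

10.4 packets

Propagation delay = 240 / 200000000 = 1.2e-06 s.
BDP = R × t_prop = 39900000000 × 1.2e-06 = 47880 bits.
In packets of 4608 bits: 10.4 packets.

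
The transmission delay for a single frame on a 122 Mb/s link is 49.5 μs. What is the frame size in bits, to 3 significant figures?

6040 bits

L = R × t_tx = 122000000 b/s × 4.95e-05 s = 6039 bits.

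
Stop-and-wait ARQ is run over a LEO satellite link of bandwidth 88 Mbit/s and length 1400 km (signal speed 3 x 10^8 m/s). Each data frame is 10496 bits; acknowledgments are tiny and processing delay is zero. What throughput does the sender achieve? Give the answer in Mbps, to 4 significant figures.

t_tx = L/R = 10496/88000000 = 0.000119273 s.
t_prop = 1400000/300000000 = 0.00466667 s; RTT = 0.00933333 s.
Cycle = t_tx + RTT = 0.00945261 s.
Throughput = L / cycle = 10496 / 0.00945261 = 1.110 Mbps.

1.110 Mbps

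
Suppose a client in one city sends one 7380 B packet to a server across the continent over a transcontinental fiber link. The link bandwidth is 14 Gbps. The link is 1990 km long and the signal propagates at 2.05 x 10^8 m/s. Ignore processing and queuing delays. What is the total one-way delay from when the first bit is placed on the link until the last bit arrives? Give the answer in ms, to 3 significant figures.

L = 7380 × 8 = 59040 bits.
Transmission delay = L/R = 59040 / 14000000000 = 0.00421714 ms.
Propagation delay = d/s = 1990000 m / 2.05e+08 m/s = 9.70732 ms.
Total = 9.71 ms.

9.71 ms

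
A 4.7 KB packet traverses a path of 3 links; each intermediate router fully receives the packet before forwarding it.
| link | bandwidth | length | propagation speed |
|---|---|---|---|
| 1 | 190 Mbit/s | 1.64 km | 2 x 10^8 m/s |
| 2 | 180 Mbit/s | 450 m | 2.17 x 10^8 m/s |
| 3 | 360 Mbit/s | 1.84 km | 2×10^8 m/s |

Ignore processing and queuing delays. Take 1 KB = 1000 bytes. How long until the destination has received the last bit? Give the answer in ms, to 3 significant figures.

L = 37600 bits.
Transmission delays (L/R per hop): 0.197895, 0.208889, 0.104444 ms; sum = 0.511228 ms.
Propagation delays (d/s per hop): 0.0082, 0.00207373, 0.0092 ms; sum = 0.0194737 ms.
End-to-end = 0.531 ms.

0.531 ms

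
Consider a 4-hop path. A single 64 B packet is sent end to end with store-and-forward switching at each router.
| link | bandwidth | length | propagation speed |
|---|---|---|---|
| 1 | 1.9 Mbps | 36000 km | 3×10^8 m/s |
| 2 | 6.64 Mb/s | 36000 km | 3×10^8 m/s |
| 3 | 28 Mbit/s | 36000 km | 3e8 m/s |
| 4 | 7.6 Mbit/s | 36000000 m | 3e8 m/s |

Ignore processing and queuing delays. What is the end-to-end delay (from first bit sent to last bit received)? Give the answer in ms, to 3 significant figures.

480 ms

L = 64 × 8 = 512 bits.
Transmission delays (L/R per hop): 0.269474, 0.0771084, 0.0182857, 0.0673684 ms; sum = 0.432236 ms.
Propagation delays (d/s per hop): 120, 120, 120, 120 ms; sum = 480 ms.
End-to-end = 480 ms.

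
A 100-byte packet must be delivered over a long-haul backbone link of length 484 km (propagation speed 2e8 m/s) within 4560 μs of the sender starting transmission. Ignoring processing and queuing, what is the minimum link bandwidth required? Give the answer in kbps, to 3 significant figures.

L = 800 bits.
Propagation delay = 484000 / 200000000 = 2420 μs.
Transmission budget = 4560 − 2420 = 2140 μs.
R ≥ L / t_tx = 800 bits / 0.00214 s = 374 kbps.

374 kbps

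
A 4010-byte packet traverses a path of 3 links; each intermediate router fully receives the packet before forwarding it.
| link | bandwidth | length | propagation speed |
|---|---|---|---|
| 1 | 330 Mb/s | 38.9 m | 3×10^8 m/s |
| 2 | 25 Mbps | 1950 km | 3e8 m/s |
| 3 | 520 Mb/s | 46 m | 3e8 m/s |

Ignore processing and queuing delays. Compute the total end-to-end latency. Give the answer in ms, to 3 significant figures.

7.94 ms

L = 4010 × 8 = 32080 bits.
Transmission delays (L/R per hop): 0.0972121, 1.2832, 0.0616923 ms; sum = 1.4421 ms.
Propagation delays (d/s per hop): 0.000129667, 6.5, 0.000153333 ms; sum = 6.50028 ms.
End-to-end = 7.94 ms.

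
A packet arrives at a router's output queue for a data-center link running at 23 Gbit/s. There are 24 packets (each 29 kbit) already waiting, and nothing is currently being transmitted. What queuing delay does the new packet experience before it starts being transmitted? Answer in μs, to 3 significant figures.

30.3 μs

Each queued packet: L/R = 29000/23000000000 = 1.26087 μs.
24 queued → 30.2609 μs.
Queuing delay = 30.3 μs.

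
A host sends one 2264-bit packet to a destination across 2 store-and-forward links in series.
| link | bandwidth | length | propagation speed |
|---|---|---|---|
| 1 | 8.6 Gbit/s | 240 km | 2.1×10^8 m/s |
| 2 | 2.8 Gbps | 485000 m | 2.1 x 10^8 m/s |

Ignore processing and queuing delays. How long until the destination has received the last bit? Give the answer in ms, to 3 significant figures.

3.45 ms

Transmission delays (L/R per hop): 0.000263256, 0.000808571 ms; sum = 0.00107183 ms.
Propagation delays (d/s per hop): 1.14286, 2.30952 ms; sum = 3.45238 ms.
End-to-end = 3.45 ms.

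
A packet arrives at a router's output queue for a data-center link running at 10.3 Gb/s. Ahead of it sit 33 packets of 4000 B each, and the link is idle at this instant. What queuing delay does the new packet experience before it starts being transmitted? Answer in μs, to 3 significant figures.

103 μs

Each queued packet: L/R = 32000/10300000000 = 3.1068 μs.
33 queued → 102.524 μs.
Queuing delay = 103 μs.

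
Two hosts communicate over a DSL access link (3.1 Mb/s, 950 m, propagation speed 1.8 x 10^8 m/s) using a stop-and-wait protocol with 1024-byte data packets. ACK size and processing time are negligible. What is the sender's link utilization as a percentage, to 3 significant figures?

99.6 %

t_tx = L/R = 8192/3100000 = 0.00264258 s.
t_prop = 950/180000000 = 5.27778e-06 s; RTT = 1.05556e-05 s.
Cycle = t_tx + RTT = 0.00265314 s.
Utilization = t_tx / cycle = 0.00264258/0.00265314 = 99.6 %.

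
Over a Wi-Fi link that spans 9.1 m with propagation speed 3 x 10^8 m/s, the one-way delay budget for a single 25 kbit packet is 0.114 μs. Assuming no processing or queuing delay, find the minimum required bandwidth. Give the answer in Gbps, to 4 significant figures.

Propagation delay = 9.1 / 300000000 = 0.0303333 μs.
Transmission budget = 0.114 − 0.0303333 = 0.0836667 μs.
R ≥ L / t_tx = 25000 bits / 8.36667e-08 s = 298.8 Gbps.

298.8 Gbps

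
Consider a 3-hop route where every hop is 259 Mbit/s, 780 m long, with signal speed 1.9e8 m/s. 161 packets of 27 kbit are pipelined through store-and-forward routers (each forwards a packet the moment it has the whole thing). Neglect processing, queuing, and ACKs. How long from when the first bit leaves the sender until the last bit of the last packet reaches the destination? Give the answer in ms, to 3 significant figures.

Per-hop transmission t_tx = L/R = 27000/259000000 = 0.104247 ms.
Per-hop propagation t_prop = 780/190000000 = 0.00410526 ms.
Pipeline fill: first packet needs 3·t_tx to clear all hops; remaining 160 packets each add one t_tx.
Total = (3+161-1)·t_tx + 3·t_prop = 163·0.104247 + 3·0.00410526 = 17.0 ms.

17.0 ms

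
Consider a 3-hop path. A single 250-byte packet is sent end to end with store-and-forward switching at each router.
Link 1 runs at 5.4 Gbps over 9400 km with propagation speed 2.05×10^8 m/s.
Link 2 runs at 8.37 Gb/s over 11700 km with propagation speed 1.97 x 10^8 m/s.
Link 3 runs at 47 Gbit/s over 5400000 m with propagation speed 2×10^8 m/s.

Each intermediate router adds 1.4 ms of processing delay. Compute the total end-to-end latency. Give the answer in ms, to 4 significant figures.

135.0 ms

L = 250 × 8 = 2000 bits.
Transmission delays (L/R per hop): 0.00037037, 0.000238949, 4.25532e-05 ms; sum = 0.000651872 ms.
Propagation delays (d/s per hop): 45.8537, 59.3909, 27 ms; sum = 132.245 ms.
Processing at 2 router(s): 2 × 1.4 ms = 2.8 ms.
End-to-end = 135.0 ms.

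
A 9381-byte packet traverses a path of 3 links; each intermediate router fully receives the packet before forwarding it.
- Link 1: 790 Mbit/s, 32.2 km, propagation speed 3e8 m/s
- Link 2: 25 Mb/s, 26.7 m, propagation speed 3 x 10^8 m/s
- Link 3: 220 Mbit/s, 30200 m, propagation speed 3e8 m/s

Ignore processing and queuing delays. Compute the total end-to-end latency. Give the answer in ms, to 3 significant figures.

L = 9381 × 8 = 75048 bits.
Transmission delays (L/R per hop): 0.0949975, 3.00192, 0.341127 ms; sum = 3.43804 ms.
Propagation delays (d/s per hop): 0.107333, 8.9e-05, 0.100667 ms; sum = 0.208089 ms.
End-to-end = 3.65 ms.

3.65 ms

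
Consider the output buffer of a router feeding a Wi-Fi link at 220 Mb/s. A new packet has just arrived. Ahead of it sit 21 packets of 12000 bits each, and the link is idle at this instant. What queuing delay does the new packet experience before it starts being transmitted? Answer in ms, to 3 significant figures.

Each queued packet: L/R = 12000/220000000 = 0.0545455 ms.
21 queued → 1.14545 ms.
Queuing delay = 1.15 ms.

1.15 ms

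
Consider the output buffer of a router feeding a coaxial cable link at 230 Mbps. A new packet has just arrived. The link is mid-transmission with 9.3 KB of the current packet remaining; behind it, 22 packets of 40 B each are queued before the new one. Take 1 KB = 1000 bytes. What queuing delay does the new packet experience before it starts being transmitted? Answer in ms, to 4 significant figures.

Each queued packet: L/R = 320/230000000 = 0.0013913 ms.
22 queued → 0.0306087 ms.
Plus remaining 74400 bits of current packet: 0.323478 ms.
Queuing delay = 0.3541 ms.

0.3541 ms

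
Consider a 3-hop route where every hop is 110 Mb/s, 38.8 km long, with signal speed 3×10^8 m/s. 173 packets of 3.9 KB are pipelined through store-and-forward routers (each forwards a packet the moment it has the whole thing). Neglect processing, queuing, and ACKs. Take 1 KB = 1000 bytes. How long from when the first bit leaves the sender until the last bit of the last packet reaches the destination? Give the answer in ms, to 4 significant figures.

Per-hop transmission t_tx = L/R = 31200/110000000 = 0.283636 ms.
Per-hop propagation t_prop = 38800/300000000 = 0.129333 ms.
Pipeline fill: first packet needs 3·t_tx to clear all hops; remaining 172 packets each add one t_tx.
Total = (3+173-1)·t_tx + 3·t_prop = 175·0.283636 + 3·0.129333 = 50.02 ms.

50.02 ms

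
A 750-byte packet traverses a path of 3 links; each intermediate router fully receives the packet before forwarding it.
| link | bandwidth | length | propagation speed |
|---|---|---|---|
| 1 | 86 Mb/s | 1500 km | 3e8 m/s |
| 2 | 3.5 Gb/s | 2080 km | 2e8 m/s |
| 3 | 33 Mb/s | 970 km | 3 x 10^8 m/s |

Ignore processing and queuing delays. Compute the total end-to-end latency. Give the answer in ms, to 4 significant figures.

18.89 ms

L = 750 × 8 = 6000 bits.
Transmission delays (L/R per hop): 0.0697674, 0.00171429, 0.181818 ms; sum = 0.2533 ms.
Propagation delays (d/s per hop): 5, 10.4, 3.23333 ms; sum = 18.6333 ms.
End-to-end = 18.89 ms.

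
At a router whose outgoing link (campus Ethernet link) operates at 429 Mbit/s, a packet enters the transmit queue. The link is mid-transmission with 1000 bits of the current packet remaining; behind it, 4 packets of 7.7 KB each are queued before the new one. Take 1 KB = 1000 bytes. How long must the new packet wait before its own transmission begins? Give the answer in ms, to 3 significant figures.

Each queued packet: L/R = 61600/429000000 = 0.14359 ms.
4 queued → 0.574359 ms.
Plus remaining 1000 bits of current packet: 0.002331 ms.
Queuing delay = 0.577 ms.

0.577 ms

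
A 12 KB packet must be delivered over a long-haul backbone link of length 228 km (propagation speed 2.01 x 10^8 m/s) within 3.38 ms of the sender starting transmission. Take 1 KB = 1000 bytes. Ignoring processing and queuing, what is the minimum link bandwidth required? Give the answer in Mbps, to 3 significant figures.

42.7 Mbps

L = 96000 bits.
Propagation delay = 228000 / 2.01e+08 = 1.13433 ms.
Transmission budget = 3.38 − 1.13433 = 2.24567 ms.
R ≥ L / t_tx = 96000 bits / 0.00224567 s = 42.7 Mbps.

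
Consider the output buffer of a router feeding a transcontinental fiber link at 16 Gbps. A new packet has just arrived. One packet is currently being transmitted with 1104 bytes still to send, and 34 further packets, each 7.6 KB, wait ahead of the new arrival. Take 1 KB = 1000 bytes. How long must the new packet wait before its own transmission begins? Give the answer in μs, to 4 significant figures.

Each queued packet: L/R = 60800/16000000000 = 3.8 μs.
34 queued → 129.2 μs.
Plus remaining 8832 bits of current packet: 0.552 μs.
Queuing delay = 129.8 μs.

129.8 μs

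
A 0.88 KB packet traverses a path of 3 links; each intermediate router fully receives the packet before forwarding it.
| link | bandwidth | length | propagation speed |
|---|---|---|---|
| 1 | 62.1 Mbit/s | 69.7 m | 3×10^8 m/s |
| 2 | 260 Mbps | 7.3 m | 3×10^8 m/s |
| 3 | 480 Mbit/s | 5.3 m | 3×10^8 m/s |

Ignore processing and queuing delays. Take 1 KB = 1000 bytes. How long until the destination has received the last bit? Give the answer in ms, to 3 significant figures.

L = 7040 bits.
Transmission delays (L/R per hop): 0.113366, 0.0270769, 0.0146667 ms; sum = 0.155109 ms.
Propagation delays (d/s per hop): 0.000232333, 2.43333e-05, 1.76667e-05 ms; sum = 0.000274333 ms.
End-to-end = 0.155 ms.

0.155 ms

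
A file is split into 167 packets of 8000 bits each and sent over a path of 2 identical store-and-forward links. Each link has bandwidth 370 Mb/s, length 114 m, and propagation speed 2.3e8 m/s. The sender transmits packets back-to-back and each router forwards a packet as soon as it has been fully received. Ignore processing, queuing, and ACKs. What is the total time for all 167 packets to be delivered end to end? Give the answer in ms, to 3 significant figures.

3.63 ms

Per-hop transmission t_tx = L/R = 8000/370000000 = 0.0216216 ms.
Per-hop propagation t_prop = 114/2.3e+08 = 0.000495652 ms.
Pipeline fill: first packet needs 2·t_tx to clear all hops; remaining 166 packets each add one t_tx.
Total = (2+167-1)·t_tx + 2·t_prop = 168·0.0216216 + 2·0.000495652 = 3.63 ms.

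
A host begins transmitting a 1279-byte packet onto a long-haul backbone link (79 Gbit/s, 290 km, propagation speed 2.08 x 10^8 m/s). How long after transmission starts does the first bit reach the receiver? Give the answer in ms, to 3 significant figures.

First bit experiences only propagation delay: d/s = 290000/208000000 = 1.39 ms.

1.39 ms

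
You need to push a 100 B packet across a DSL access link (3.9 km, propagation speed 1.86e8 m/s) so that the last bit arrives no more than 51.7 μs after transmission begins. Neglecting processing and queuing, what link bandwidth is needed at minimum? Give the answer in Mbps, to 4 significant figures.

26.03 Mbps

L = 800 bits.
Propagation delay = 3900 / 186000000 = 20.9677 μs.
Transmission budget = 51.7 − 20.9677 = 30.7323 μs.
R ≥ L / t_tx = 800 bits / 3.07323e-05 s = 26.03 Mbps.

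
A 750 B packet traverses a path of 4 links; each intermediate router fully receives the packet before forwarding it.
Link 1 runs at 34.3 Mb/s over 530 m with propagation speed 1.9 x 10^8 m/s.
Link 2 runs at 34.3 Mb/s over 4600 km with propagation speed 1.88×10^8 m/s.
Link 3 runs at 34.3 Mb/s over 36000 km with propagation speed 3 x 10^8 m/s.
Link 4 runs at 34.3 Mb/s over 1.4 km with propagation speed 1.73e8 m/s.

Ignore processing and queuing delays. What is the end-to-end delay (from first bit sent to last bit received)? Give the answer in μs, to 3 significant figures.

L = 750 × 8 = 6000 bits.
Transmission delay per hop = L/R = 6000/34300000 = 174.927 μs; 4 hops → 699.708 μs.
Propagation delays (d/s per hop): 2.78947, 24468.1, 120000, 8.09249 μs; sum = 144479 μs.
End-to-end = 145000 μs.

145000 μs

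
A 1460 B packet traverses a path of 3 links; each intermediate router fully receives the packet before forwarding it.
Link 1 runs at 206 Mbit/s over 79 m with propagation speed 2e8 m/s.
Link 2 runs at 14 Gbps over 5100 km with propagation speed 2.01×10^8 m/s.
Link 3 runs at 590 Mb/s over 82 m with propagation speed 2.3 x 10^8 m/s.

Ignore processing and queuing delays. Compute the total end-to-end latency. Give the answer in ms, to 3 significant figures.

25.5 ms

L = 1460 × 8 = 11680 bits.
Transmission delays (L/R per hop): 0.056699, 0.000834286, 0.0197966 ms; sum = 0.0773299 ms.
Propagation delays (d/s per hop): 0.000395, 25.3731, 0.000356522 ms; sum = 25.3739 ms.
End-to-end = 25.5 ms.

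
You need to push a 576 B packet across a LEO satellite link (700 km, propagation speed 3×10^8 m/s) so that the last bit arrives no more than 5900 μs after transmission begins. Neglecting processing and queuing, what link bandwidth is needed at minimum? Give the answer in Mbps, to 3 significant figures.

L = 4608 bits.
Propagation delay = 700000 / 300000000 = 2333.33 μs.
Transmission budget = 5900 − 2333.33 = 3566.67 μs.
R ≥ L / t_tx = 4608 bits / 0.00356667 s = 1.29 Mbps.

1.29 Mbps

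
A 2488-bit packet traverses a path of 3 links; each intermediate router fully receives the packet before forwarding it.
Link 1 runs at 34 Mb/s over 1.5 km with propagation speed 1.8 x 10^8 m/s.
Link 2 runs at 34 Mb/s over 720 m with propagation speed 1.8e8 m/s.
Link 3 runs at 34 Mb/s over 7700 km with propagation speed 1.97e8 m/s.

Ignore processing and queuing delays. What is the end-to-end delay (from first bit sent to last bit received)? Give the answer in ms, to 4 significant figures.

Transmission delay per hop = L/R = 2488/34000000 = 0.0731765 ms; 3 hops → 0.219529 ms.
Propagation delays (d/s per hop): 0.00833333, 0.004, 39.0863 ms; sum = 39.0986 ms.
End-to-end = 39.32 ms.

39.32 ms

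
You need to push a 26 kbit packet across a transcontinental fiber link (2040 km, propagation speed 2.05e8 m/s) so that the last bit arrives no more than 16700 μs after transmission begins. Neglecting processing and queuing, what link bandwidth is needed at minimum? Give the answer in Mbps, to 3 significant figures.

3.85 Mbps

Propagation delay = 2040000 / 2.05e+08 = 9951.22 μs.
Transmission budget = 16700 − 9951.22 = 6748.78 μs.
R ≥ L / t_tx = 26000 bits / 0.00674878 s = 3.85 Mbps.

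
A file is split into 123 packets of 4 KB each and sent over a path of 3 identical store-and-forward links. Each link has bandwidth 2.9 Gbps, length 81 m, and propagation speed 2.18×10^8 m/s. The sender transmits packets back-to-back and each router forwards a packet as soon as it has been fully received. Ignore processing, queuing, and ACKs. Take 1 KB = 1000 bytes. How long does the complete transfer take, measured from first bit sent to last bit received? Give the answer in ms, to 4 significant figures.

Per-hop transmission t_tx = L/R = 32000/2900000000 = 0.0110345 ms.
Per-hop propagation t_prop = 81/2.18e+08 = 0.00037156 ms.
Pipeline fill: first packet needs 3·t_tx to clear all hops; remaining 122 packets each add one t_tx.
Total = (3+123-1)·t_tx + 3·t_prop = 125·0.0110345 + 3·0.00037156 = 1.380 ms.

1.380 ms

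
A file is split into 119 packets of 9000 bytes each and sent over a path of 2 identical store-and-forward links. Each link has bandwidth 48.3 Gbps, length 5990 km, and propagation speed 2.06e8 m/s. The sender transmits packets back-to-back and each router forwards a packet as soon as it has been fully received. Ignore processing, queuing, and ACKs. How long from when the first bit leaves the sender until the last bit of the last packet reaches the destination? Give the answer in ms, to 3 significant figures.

Per-hop transmission t_tx = L/R = 72000/48300000000 = 0.00149068 ms.
Per-hop propagation t_prop = 5990000/206000000 = 29.0777 ms.
Pipeline fill: first packet needs 2·t_tx to clear all hops; remaining 118 packets each add one t_tx.
Total = (2+119-1)·t_tx + 2·t_prop = 120·0.00149068 + 2·29.0777 = 58.3 ms.

58.3 ms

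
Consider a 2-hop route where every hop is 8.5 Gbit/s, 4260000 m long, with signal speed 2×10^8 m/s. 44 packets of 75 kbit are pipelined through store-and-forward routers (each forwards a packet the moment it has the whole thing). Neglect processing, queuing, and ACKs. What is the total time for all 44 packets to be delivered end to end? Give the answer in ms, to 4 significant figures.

43.00 ms

Per-hop transmission t_tx = L/R = 75000/8500000000 = 0.00882353 ms.
Per-hop propagation t_prop = 4260000/200000000 = 21.3 ms.
Pipeline fill: first packet needs 2·t_tx to clear all hops; remaining 43 packets each add one t_tx.
Total = (2+44-1)·t_tx + 2·t_prop = 45·0.00882353 + 2·21.3 = 43.00 ms.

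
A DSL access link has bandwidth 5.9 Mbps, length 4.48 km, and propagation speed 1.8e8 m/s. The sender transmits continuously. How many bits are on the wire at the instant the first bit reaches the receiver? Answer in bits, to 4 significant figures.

146.8 bits

Propagation delay = 4480 / 180000000 = 2.48889e-05 s.
BDP = R × t_prop = 5900000 × 2.48889e-05 = 146.844 bits.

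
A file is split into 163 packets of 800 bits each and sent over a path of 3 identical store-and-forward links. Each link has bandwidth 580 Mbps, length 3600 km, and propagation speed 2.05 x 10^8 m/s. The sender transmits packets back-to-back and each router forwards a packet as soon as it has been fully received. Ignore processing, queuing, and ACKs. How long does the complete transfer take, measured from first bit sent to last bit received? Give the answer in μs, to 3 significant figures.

Per-hop transmission t_tx = L/R = 800/580000000 = 1.37931 μs.
Per-hop propagation t_prop = 3600000/2.05e+08 = 17561 μs.
Pipeline fill: first packet needs 3·t_tx to clear all hops; remaining 162 packets each add one t_tx.
Total = (3+163-1)·t_tx + 3·t_prop = 165·1.37931 + 3·17561 = 52900 μs.

52900 μs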